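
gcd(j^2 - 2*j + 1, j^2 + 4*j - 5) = j - 1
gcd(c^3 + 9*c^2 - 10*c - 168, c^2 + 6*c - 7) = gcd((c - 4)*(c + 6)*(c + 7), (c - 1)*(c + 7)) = c + 7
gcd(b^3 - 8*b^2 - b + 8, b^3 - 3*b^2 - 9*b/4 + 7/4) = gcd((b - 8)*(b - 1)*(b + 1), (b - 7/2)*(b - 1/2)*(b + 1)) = b + 1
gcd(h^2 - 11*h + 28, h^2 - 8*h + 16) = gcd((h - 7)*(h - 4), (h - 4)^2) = h - 4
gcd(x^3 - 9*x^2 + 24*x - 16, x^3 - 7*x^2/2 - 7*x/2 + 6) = x^2 - 5*x + 4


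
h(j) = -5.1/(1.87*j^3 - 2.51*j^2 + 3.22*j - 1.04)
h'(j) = -5.1*(-5.61*j^2 + 5.02*j - 3.22)/(1.87*j^3 - 2.51*j^2 + 3.22*j - 1.04)^2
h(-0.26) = 2.45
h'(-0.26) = 5.78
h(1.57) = -1.01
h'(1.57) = 1.82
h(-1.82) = 0.19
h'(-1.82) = 0.22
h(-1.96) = 0.16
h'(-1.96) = 0.18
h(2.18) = -0.38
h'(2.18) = 0.54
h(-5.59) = 0.01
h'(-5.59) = 0.01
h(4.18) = -0.05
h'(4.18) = 0.04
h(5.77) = -0.02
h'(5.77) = 0.01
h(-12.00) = 0.00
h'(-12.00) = 0.00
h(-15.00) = 0.00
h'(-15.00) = 0.00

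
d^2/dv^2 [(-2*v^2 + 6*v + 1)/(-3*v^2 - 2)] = 2*(-54*v^3 - 63*v^2 + 108*v + 14)/(27*v^6 + 54*v^4 + 36*v^2 + 8)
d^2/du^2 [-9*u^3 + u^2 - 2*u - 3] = 2 - 54*u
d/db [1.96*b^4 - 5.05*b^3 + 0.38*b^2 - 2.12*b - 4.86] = 7.84*b^3 - 15.15*b^2 + 0.76*b - 2.12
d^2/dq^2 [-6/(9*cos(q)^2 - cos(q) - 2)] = 6*(-324*sin(q)^4 + 235*sin(q)^2 - 127*cos(q)/4 + 27*cos(3*q)/4 + 127)/(9*sin(q)^2 + cos(q) - 7)^3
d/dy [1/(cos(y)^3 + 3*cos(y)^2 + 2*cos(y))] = (3*sin(y) + 2*sin(y)/cos(y)^2 + 6*tan(y))/((cos(y) + 1)^2*(cos(y) + 2)^2)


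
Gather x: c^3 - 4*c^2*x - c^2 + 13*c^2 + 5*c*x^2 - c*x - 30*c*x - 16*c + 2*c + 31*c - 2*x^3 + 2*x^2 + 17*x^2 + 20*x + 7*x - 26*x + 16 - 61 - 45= c^3 + 12*c^2 + 17*c - 2*x^3 + x^2*(5*c + 19) + x*(-4*c^2 - 31*c + 1) - 90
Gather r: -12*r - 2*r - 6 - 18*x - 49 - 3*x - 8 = -14*r - 21*x - 63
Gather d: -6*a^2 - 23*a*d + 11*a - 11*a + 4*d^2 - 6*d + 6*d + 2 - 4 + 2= -6*a^2 - 23*a*d + 4*d^2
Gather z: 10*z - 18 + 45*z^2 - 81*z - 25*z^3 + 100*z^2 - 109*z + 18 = -25*z^3 + 145*z^2 - 180*z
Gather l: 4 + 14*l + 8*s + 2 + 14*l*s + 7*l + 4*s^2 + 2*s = l*(14*s + 21) + 4*s^2 + 10*s + 6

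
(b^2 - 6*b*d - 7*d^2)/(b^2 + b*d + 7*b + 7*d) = (b - 7*d)/(b + 7)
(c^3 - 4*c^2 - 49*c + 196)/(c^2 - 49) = c - 4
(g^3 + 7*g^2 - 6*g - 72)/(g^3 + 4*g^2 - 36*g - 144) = (g - 3)/(g - 6)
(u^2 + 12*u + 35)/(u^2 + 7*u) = (u + 5)/u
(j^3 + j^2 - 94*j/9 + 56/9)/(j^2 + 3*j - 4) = (j^2 - 3*j + 14/9)/(j - 1)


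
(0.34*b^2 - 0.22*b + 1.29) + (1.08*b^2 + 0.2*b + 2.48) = 1.42*b^2 - 0.02*b + 3.77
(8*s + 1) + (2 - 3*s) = 5*s + 3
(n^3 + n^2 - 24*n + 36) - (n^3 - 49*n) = n^2 + 25*n + 36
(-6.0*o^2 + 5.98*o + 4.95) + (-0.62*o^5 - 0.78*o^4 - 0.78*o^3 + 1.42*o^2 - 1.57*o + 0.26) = -0.62*o^5 - 0.78*o^4 - 0.78*o^3 - 4.58*o^2 + 4.41*o + 5.21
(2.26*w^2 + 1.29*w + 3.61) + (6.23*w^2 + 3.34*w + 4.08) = 8.49*w^2 + 4.63*w + 7.69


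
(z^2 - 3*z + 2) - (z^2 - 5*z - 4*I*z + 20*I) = 2*z + 4*I*z + 2 - 20*I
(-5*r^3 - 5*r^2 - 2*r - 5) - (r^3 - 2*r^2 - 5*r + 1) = -6*r^3 - 3*r^2 + 3*r - 6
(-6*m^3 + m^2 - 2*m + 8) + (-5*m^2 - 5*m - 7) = -6*m^3 - 4*m^2 - 7*m + 1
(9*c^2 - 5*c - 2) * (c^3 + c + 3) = 9*c^5 - 5*c^4 + 7*c^3 + 22*c^2 - 17*c - 6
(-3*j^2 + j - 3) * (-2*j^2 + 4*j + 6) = 6*j^4 - 14*j^3 - 8*j^2 - 6*j - 18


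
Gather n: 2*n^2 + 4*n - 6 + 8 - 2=2*n^2 + 4*n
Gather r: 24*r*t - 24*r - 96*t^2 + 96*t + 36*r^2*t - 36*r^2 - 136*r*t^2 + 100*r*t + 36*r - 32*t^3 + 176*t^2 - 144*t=r^2*(36*t - 36) + r*(-136*t^2 + 124*t + 12) - 32*t^3 + 80*t^2 - 48*t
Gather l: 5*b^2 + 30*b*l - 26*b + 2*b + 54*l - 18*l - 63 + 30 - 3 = 5*b^2 - 24*b + l*(30*b + 36) - 36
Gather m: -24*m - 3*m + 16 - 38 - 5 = -27*m - 27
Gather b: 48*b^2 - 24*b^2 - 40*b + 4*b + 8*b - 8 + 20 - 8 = 24*b^2 - 28*b + 4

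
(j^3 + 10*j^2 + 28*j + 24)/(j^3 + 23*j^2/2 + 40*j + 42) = 2*(j + 2)/(2*j + 7)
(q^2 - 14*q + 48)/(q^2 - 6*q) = (q - 8)/q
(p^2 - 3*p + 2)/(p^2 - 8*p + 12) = (p - 1)/(p - 6)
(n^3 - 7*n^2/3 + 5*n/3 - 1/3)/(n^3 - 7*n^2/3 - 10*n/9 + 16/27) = 9*(n^2 - 2*n + 1)/(9*n^2 - 18*n - 16)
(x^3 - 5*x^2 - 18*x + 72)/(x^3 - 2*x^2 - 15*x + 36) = (x - 6)/(x - 3)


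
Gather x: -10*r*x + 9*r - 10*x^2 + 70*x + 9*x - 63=9*r - 10*x^2 + x*(79 - 10*r) - 63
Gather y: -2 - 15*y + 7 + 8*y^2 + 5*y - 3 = 8*y^2 - 10*y + 2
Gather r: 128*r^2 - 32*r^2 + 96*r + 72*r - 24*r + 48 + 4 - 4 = 96*r^2 + 144*r + 48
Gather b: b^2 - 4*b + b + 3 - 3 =b^2 - 3*b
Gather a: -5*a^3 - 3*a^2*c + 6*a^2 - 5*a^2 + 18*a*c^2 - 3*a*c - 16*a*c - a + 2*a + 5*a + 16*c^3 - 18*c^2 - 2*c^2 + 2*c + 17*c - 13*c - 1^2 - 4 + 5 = -5*a^3 + a^2*(1 - 3*c) + a*(18*c^2 - 19*c + 6) + 16*c^3 - 20*c^2 + 6*c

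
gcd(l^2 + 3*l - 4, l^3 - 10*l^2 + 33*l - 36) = 1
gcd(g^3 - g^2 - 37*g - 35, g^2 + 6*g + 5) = g^2 + 6*g + 5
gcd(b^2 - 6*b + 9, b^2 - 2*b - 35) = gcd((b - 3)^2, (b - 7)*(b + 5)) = 1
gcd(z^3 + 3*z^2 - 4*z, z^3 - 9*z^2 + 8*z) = z^2 - z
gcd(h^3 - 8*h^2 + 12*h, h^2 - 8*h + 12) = h^2 - 8*h + 12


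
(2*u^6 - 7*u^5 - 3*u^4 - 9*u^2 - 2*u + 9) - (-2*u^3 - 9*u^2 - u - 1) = 2*u^6 - 7*u^5 - 3*u^4 + 2*u^3 - u + 10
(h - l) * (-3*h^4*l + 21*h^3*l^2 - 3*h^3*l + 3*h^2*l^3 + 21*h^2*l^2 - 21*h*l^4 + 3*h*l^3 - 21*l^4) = -3*h^5*l + 24*h^4*l^2 - 3*h^4*l - 18*h^3*l^3 + 24*h^3*l^2 - 24*h^2*l^4 - 18*h^2*l^3 + 21*h*l^5 - 24*h*l^4 + 21*l^5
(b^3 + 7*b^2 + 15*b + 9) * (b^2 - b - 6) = b^5 + 6*b^4 + 2*b^3 - 48*b^2 - 99*b - 54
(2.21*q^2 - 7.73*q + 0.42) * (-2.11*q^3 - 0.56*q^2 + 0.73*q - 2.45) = -4.6631*q^5 + 15.0727*q^4 + 5.0559*q^3 - 11.2926*q^2 + 19.2451*q - 1.029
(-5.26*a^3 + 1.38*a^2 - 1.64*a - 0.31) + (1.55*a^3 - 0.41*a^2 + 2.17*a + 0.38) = -3.71*a^3 + 0.97*a^2 + 0.53*a + 0.07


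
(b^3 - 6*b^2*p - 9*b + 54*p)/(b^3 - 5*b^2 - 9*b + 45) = (b - 6*p)/(b - 5)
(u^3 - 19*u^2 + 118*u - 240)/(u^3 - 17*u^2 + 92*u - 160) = (u - 6)/(u - 4)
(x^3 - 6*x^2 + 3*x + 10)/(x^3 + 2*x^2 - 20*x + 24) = (x^2 - 4*x - 5)/(x^2 + 4*x - 12)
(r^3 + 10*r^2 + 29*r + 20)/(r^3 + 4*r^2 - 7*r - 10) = (r + 4)/(r - 2)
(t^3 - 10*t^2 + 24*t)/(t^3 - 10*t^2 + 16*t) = (t^2 - 10*t + 24)/(t^2 - 10*t + 16)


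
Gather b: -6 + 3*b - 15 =3*b - 21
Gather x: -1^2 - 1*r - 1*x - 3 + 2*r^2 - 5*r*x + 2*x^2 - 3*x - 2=2*r^2 - r + 2*x^2 + x*(-5*r - 4) - 6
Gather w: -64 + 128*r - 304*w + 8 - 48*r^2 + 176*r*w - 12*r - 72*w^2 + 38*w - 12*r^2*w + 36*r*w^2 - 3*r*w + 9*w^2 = -48*r^2 + 116*r + w^2*(36*r - 63) + w*(-12*r^2 + 173*r - 266) - 56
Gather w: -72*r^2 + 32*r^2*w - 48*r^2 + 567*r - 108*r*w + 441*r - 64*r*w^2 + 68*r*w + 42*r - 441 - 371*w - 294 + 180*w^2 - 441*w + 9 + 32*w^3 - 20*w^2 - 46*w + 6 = -120*r^2 + 1050*r + 32*w^3 + w^2*(160 - 64*r) + w*(32*r^2 - 40*r - 858) - 720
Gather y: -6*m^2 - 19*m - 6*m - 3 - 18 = -6*m^2 - 25*m - 21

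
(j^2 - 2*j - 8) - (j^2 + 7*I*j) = -2*j - 7*I*j - 8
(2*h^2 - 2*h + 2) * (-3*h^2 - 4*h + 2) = -6*h^4 - 2*h^3 + 6*h^2 - 12*h + 4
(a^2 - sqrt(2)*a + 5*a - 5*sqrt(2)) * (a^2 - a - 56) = a^4 - sqrt(2)*a^3 + 4*a^3 - 61*a^2 - 4*sqrt(2)*a^2 - 280*a + 61*sqrt(2)*a + 280*sqrt(2)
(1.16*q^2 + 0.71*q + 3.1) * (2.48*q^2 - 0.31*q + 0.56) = 2.8768*q^4 + 1.4012*q^3 + 8.1175*q^2 - 0.5634*q + 1.736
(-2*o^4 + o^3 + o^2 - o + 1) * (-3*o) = 6*o^5 - 3*o^4 - 3*o^3 + 3*o^2 - 3*o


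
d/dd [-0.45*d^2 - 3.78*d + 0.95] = -0.9*d - 3.78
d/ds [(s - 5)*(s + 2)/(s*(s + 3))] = 2*(3*s^2 + 10*s + 15)/(s^2*(s^2 + 6*s + 9))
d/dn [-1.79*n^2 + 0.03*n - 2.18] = 0.03 - 3.58*n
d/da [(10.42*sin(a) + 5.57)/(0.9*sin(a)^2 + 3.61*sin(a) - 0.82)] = (-10.026*sin(a) + 4.689*cos(2*a) - 33.3411)*cos(a)/(0.9*sin(a)^2 + 3.61*sin(a) - 0.82)^2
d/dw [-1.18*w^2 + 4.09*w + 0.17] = 4.09 - 2.36*w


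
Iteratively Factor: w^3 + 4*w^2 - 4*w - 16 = (w - 2)*(w^2 + 6*w + 8) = (w - 2)*(w + 2)*(w + 4)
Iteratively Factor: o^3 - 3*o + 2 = (o + 2)*(o^2 - 2*o + 1) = (o - 1)*(o + 2)*(o - 1)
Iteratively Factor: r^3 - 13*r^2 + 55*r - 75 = (r - 5)*(r^2 - 8*r + 15) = (r - 5)^2*(r - 3)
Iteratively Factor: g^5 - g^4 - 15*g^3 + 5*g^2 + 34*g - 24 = (g - 4)*(g^4 + 3*g^3 - 3*g^2 - 7*g + 6) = (g - 4)*(g + 3)*(g^3 - 3*g + 2) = (g - 4)*(g + 2)*(g + 3)*(g^2 - 2*g + 1) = (g - 4)*(g - 1)*(g + 2)*(g + 3)*(g - 1)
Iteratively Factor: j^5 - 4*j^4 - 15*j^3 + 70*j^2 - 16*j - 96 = (j - 4)*(j^4 - 15*j^2 + 10*j + 24) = (j - 4)*(j + 4)*(j^3 - 4*j^2 + j + 6) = (j - 4)*(j - 2)*(j + 4)*(j^2 - 2*j - 3) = (j - 4)*(j - 2)*(j + 1)*(j + 4)*(j - 3)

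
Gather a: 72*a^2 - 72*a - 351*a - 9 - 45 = 72*a^2 - 423*a - 54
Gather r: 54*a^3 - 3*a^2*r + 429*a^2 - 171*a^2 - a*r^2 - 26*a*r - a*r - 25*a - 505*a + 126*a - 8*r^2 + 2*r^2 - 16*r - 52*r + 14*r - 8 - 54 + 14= 54*a^3 + 258*a^2 - 404*a + r^2*(-a - 6) + r*(-3*a^2 - 27*a - 54) - 48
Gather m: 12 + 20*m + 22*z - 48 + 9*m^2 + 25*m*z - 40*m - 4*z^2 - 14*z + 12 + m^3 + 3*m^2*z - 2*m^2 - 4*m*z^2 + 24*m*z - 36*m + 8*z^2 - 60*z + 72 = m^3 + m^2*(3*z + 7) + m*(-4*z^2 + 49*z - 56) + 4*z^2 - 52*z + 48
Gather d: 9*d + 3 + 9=9*d + 12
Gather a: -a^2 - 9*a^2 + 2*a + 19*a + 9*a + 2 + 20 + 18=-10*a^2 + 30*a + 40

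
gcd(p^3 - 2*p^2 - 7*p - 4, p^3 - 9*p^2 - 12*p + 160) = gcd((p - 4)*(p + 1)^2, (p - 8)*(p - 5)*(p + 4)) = 1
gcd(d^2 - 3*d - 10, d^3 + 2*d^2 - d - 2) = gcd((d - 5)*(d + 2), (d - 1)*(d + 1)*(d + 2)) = d + 2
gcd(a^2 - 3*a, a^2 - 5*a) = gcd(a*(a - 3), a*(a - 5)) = a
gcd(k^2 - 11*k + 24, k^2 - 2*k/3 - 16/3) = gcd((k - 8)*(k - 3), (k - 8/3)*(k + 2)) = 1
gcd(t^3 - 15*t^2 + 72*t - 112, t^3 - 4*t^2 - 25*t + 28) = t - 7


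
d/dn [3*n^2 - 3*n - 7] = 6*n - 3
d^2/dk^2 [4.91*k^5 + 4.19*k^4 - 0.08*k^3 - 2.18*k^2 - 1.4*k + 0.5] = 98.2*k^3 + 50.28*k^2 - 0.48*k - 4.36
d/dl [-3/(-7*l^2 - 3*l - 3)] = 3*(-14*l - 3)/(7*l^2 + 3*l + 3)^2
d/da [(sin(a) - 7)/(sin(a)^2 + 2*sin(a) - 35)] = (14*sin(a) + cos(a)^2 - 22)*cos(a)/(sin(a)^2 + 2*sin(a) - 35)^2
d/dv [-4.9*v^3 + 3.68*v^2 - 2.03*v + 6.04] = -14.7*v^2 + 7.36*v - 2.03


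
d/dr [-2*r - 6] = -2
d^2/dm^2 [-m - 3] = 0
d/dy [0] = 0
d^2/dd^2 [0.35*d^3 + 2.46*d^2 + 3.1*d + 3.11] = 2.1*d + 4.92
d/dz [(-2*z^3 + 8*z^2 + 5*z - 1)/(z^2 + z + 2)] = (-2*z^4 - 4*z^3 - 9*z^2 + 34*z + 11)/(z^4 + 2*z^3 + 5*z^2 + 4*z + 4)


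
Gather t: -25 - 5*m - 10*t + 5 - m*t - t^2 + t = -5*m - t^2 + t*(-m - 9) - 20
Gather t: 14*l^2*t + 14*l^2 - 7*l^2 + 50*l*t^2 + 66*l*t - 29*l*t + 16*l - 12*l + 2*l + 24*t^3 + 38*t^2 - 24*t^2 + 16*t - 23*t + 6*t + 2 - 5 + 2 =7*l^2 + 6*l + 24*t^3 + t^2*(50*l + 14) + t*(14*l^2 + 37*l - 1) - 1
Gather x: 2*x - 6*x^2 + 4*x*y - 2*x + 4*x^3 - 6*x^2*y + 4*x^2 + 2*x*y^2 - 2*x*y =4*x^3 + x^2*(-6*y - 2) + x*(2*y^2 + 2*y)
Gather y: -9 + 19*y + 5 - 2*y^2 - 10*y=-2*y^2 + 9*y - 4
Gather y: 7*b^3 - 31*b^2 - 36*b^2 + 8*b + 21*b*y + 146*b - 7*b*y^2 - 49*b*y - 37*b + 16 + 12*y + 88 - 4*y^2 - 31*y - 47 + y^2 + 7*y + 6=7*b^3 - 67*b^2 + 117*b + y^2*(-7*b - 3) + y*(-28*b - 12) + 63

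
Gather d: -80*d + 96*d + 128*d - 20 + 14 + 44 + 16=144*d + 54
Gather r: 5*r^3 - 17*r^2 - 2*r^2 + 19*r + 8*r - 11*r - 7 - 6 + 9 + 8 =5*r^3 - 19*r^2 + 16*r + 4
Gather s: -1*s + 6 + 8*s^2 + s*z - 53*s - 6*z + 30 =8*s^2 + s*(z - 54) - 6*z + 36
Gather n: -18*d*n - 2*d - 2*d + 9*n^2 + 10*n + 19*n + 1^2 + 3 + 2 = -4*d + 9*n^2 + n*(29 - 18*d) + 6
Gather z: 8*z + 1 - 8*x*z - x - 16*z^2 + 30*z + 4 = -x - 16*z^2 + z*(38 - 8*x) + 5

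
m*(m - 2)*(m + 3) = m^3 + m^2 - 6*m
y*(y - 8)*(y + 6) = y^3 - 2*y^2 - 48*y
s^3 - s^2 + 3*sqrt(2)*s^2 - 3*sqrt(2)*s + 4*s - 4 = (s - 1)*(s + sqrt(2))*(s + 2*sqrt(2))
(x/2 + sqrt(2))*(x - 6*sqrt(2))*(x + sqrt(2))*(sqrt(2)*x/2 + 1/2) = sqrt(2)*x^4/4 - 5*x^3/4 - 35*sqrt(2)*x^2/4 - 20*x - 6*sqrt(2)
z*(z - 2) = z^2 - 2*z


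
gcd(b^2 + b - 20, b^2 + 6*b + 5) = b + 5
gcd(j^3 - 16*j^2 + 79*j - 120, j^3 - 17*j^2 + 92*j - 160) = j^2 - 13*j + 40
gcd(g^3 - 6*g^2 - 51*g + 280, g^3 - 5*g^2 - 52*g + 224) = g^2 - g - 56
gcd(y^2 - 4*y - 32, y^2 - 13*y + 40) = y - 8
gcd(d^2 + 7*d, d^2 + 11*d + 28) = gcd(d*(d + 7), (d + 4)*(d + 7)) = d + 7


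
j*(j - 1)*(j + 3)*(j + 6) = j^4 + 8*j^3 + 9*j^2 - 18*j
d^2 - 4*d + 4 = (d - 2)^2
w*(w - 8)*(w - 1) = w^3 - 9*w^2 + 8*w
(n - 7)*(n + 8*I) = n^2 - 7*n + 8*I*n - 56*I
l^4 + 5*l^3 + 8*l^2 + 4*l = l*(l + 1)*(l + 2)^2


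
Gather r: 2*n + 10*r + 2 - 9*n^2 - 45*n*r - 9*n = -9*n^2 - 7*n + r*(10 - 45*n) + 2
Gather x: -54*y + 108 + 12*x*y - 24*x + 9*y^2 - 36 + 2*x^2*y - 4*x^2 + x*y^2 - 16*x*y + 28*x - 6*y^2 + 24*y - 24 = x^2*(2*y - 4) + x*(y^2 - 4*y + 4) + 3*y^2 - 30*y + 48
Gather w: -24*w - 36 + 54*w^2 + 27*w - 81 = 54*w^2 + 3*w - 117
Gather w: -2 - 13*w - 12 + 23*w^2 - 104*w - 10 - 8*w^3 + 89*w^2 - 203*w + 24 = -8*w^3 + 112*w^2 - 320*w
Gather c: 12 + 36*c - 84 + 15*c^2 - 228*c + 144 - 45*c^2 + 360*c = -30*c^2 + 168*c + 72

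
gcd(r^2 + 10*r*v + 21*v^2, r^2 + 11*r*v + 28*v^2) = r + 7*v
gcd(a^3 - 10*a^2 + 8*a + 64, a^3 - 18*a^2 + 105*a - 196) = a - 4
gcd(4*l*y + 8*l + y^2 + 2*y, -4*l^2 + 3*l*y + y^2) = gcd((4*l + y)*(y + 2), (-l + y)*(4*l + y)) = 4*l + y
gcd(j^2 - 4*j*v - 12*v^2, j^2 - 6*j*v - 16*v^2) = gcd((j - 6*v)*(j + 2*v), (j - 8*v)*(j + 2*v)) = j + 2*v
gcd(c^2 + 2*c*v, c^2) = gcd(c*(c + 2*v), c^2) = c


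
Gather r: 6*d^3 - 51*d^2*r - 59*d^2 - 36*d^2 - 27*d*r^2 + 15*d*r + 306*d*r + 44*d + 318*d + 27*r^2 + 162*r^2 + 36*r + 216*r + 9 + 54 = 6*d^3 - 95*d^2 + 362*d + r^2*(189 - 27*d) + r*(-51*d^2 + 321*d + 252) + 63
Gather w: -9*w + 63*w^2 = 63*w^2 - 9*w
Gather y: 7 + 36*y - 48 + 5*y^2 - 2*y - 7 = 5*y^2 + 34*y - 48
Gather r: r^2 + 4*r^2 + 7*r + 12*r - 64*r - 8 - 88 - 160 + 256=5*r^2 - 45*r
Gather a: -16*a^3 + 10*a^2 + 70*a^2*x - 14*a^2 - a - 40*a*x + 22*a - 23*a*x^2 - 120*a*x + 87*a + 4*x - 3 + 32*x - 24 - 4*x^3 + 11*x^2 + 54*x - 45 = -16*a^3 + a^2*(70*x - 4) + a*(-23*x^2 - 160*x + 108) - 4*x^3 + 11*x^2 + 90*x - 72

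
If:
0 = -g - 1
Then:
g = -1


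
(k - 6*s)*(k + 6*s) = k^2 - 36*s^2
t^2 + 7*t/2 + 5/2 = (t + 1)*(t + 5/2)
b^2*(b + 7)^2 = b^4 + 14*b^3 + 49*b^2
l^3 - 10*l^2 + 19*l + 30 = (l - 6)*(l - 5)*(l + 1)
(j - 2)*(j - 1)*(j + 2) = j^3 - j^2 - 4*j + 4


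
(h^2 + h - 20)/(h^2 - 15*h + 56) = (h^2 + h - 20)/(h^2 - 15*h + 56)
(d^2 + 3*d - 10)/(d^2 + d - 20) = (d - 2)/(d - 4)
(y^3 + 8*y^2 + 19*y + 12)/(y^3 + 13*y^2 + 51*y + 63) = (y^2 + 5*y + 4)/(y^2 + 10*y + 21)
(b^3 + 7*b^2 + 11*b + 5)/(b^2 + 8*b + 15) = (b^2 + 2*b + 1)/(b + 3)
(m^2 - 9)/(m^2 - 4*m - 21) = (m - 3)/(m - 7)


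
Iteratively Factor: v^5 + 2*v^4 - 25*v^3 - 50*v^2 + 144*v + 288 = (v - 4)*(v^4 + 6*v^3 - v^2 - 54*v - 72) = (v - 4)*(v + 3)*(v^3 + 3*v^2 - 10*v - 24) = (v - 4)*(v + 3)*(v + 4)*(v^2 - v - 6) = (v - 4)*(v + 2)*(v + 3)*(v + 4)*(v - 3)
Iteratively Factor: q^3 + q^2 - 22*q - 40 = (q + 4)*(q^2 - 3*q - 10) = (q - 5)*(q + 4)*(q + 2)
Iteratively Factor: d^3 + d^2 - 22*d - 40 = (d - 5)*(d^2 + 6*d + 8) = (d - 5)*(d + 4)*(d + 2)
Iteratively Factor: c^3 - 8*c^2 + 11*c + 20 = (c + 1)*(c^2 - 9*c + 20) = (c - 4)*(c + 1)*(c - 5)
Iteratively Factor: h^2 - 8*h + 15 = (h - 3)*(h - 5)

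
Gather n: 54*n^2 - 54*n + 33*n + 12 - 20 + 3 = 54*n^2 - 21*n - 5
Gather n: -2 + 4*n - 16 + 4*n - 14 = 8*n - 32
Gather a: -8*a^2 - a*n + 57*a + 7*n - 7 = -8*a^2 + a*(57 - n) + 7*n - 7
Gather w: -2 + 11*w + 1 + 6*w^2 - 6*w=6*w^2 + 5*w - 1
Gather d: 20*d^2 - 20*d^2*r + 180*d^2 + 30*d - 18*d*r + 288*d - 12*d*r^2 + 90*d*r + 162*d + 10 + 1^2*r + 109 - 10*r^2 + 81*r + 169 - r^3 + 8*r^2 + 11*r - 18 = d^2*(200 - 20*r) + d*(-12*r^2 + 72*r + 480) - r^3 - 2*r^2 + 93*r + 270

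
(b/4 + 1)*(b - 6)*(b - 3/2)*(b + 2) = b^4/4 - 3*b^3/8 - 7*b^2 - 3*b/2 + 18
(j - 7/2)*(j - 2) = j^2 - 11*j/2 + 7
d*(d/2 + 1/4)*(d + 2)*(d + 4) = d^4/2 + 13*d^3/4 + 11*d^2/2 + 2*d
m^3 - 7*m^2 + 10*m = m*(m - 5)*(m - 2)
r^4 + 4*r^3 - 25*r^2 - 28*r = r*(r - 4)*(r + 1)*(r + 7)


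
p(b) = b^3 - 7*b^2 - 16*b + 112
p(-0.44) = 117.60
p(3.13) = 24.01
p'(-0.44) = -9.26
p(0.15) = 109.45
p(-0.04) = 112.63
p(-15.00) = -4598.00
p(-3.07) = 66.21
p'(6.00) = 8.00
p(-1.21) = 119.34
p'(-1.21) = 5.33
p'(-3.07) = 55.25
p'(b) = 3*b^2 - 14*b - 16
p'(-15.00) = 869.00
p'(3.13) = -30.43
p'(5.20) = -7.68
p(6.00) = -20.00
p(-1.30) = 118.77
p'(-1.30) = 7.27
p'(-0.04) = -15.44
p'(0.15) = -18.03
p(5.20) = -19.87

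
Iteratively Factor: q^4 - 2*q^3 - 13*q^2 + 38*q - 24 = (q - 2)*(q^3 - 13*q + 12) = (q - 3)*(q - 2)*(q^2 + 3*q - 4) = (q - 3)*(q - 2)*(q - 1)*(q + 4)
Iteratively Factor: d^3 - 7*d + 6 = (d - 2)*(d^2 + 2*d - 3) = (d - 2)*(d + 3)*(d - 1)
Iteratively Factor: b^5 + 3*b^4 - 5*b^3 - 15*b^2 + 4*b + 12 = (b - 2)*(b^4 + 5*b^3 + 5*b^2 - 5*b - 6) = (b - 2)*(b + 1)*(b^3 + 4*b^2 + b - 6) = (b - 2)*(b - 1)*(b + 1)*(b^2 + 5*b + 6) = (b - 2)*(b - 1)*(b + 1)*(b + 2)*(b + 3)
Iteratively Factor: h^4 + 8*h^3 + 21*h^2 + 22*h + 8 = (h + 2)*(h^3 + 6*h^2 + 9*h + 4) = (h + 1)*(h + 2)*(h^2 + 5*h + 4) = (h + 1)^2*(h + 2)*(h + 4)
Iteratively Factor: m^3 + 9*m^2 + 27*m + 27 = (m + 3)*(m^2 + 6*m + 9) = (m + 3)^2*(m + 3)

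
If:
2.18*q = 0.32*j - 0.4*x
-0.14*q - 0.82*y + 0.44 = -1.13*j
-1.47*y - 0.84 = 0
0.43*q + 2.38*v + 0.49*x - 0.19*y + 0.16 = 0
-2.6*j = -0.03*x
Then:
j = -0.27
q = 4.29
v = 3.97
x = -23.61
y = -0.57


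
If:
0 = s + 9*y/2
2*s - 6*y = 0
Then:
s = 0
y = 0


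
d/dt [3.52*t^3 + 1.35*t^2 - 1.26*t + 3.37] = 10.56*t^2 + 2.7*t - 1.26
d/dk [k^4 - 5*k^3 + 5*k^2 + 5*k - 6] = 4*k^3 - 15*k^2 + 10*k + 5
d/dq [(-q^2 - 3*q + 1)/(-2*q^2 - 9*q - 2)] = (3*q^2 + 8*q + 15)/(4*q^4 + 36*q^3 + 89*q^2 + 36*q + 4)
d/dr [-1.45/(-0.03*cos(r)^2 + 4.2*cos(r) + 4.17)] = (0.087*cos(r) - 6.09)*sin(r)/(-0.03*cos(r)^2 + 4.2*cos(r) + 4.17)^2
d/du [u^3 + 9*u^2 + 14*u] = 3*u^2 + 18*u + 14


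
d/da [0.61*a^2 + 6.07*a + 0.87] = 1.22*a + 6.07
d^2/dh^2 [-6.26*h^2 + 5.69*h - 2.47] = -12.5200000000000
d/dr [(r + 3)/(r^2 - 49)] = (r^2 - 2*r*(r + 3) - 49)/(r^2 - 49)^2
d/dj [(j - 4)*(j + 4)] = 2*j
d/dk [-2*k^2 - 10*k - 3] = -4*k - 10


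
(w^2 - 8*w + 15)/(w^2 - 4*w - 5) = (w - 3)/(w + 1)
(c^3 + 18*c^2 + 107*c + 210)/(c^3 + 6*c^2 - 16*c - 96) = (c^2 + 12*c + 35)/(c^2 - 16)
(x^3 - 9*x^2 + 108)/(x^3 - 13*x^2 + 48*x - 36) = (x + 3)/(x - 1)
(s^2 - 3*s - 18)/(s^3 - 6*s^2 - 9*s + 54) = 1/(s - 3)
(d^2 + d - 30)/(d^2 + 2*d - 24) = (d - 5)/(d - 4)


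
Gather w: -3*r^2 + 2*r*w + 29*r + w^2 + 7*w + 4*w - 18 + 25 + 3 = -3*r^2 + 29*r + w^2 + w*(2*r + 11) + 10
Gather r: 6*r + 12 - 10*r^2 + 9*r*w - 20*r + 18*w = -10*r^2 + r*(9*w - 14) + 18*w + 12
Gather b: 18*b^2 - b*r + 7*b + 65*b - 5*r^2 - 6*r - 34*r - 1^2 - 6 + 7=18*b^2 + b*(72 - r) - 5*r^2 - 40*r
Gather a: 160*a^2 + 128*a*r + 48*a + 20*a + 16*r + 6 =160*a^2 + a*(128*r + 68) + 16*r + 6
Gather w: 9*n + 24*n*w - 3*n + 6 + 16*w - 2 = 6*n + w*(24*n + 16) + 4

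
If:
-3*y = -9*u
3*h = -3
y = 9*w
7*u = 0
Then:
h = -1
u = 0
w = 0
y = 0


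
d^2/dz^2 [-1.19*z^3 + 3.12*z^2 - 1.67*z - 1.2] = 6.24 - 7.14*z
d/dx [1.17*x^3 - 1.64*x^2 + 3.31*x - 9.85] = 3.51*x^2 - 3.28*x + 3.31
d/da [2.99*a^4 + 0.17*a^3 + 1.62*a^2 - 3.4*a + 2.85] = 11.96*a^3 + 0.51*a^2 + 3.24*a - 3.4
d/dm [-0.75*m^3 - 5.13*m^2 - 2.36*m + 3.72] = -2.25*m^2 - 10.26*m - 2.36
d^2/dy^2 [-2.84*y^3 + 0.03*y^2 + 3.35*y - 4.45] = 0.06 - 17.04*y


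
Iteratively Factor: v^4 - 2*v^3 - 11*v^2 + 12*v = (v - 4)*(v^3 + 2*v^2 - 3*v) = (v - 4)*(v + 3)*(v^2 - v) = v*(v - 4)*(v + 3)*(v - 1)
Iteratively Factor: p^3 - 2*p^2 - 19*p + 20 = (p + 4)*(p^2 - 6*p + 5) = (p - 5)*(p + 4)*(p - 1)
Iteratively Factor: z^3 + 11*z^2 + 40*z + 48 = (z + 4)*(z^2 + 7*z + 12) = (z + 3)*(z + 4)*(z + 4)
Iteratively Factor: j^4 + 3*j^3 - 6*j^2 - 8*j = (j + 1)*(j^3 + 2*j^2 - 8*j) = (j + 1)*(j + 4)*(j^2 - 2*j) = j*(j + 1)*(j + 4)*(j - 2)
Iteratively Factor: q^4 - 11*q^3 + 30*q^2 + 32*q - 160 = (q - 4)*(q^3 - 7*q^2 + 2*q + 40) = (q - 4)^2*(q^2 - 3*q - 10) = (q - 4)^2*(q + 2)*(q - 5)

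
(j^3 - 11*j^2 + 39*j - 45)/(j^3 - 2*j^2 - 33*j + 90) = (j - 3)/(j + 6)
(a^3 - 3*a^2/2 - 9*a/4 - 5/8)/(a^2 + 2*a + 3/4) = (4*a^2 - 8*a - 5)/(2*(2*a + 3))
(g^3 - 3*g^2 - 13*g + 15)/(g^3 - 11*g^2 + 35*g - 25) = (g + 3)/(g - 5)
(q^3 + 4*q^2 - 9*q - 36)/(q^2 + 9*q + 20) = (q^2 - 9)/(q + 5)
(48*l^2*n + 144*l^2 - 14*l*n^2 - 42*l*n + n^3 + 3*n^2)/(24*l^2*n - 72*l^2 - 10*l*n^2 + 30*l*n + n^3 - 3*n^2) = (8*l*n + 24*l - n^2 - 3*n)/(4*l*n - 12*l - n^2 + 3*n)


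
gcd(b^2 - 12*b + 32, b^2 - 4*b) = b - 4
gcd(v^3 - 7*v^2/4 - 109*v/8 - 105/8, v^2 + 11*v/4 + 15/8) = v + 3/2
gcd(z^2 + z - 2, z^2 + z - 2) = z^2 + z - 2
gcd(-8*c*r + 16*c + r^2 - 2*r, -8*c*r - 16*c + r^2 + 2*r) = -8*c + r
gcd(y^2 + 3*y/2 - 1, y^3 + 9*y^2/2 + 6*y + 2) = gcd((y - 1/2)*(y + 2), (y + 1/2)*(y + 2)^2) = y + 2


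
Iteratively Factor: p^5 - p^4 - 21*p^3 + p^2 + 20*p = (p)*(p^4 - p^3 - 21*p^2 + p + 20) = p*(p - 1)*(p^3 - 21*p - 20) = p*(p - 1)*(p + 4)*(p^2 - 4*p - 5) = p*(p - 1)*(p + 1)*(p + 4)*(p - 5)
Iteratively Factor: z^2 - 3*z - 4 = (z + 1)*(z - 4)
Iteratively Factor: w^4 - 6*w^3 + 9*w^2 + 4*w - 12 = (w - 2)*(w^3 - 4*w^2 + w + 6) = (w - 2)^2*(w^2 - 2*w - 3) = (w - 2)^2*(w + 1)*(w - 3)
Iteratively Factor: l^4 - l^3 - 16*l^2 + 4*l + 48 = (l - 4)*(l^3 + 3*l^2 - 4*l - 12) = (l - 4)*(l + 2)*(l^2 + l - 6) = (l - 4)*(l + 2)*(l + 3)*(l - 2)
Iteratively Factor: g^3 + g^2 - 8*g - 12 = (g + 2)*(g^2 - g - 6) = (g + 2)^2*(g - 3)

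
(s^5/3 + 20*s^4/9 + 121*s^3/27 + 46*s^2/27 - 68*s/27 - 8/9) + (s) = s^5/3 + 20*s^4/9 + 121*s^3/27 + 46*s^2/27 - 41*s/27 - 8/9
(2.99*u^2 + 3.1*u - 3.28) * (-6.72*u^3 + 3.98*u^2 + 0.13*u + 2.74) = -20.0928*u^5 - 8.9318*u^4 + 34.7683*u^3 - 4.4588*u^2 + 8.0676*u - 8.9872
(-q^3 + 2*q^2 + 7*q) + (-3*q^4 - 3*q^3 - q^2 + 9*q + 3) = -3*q^4 - 4*q^3 + q^2 + 16*q + 3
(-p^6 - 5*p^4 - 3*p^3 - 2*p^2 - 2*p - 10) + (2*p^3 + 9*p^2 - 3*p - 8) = -p^6 - 5*p^4 - p^3 + 7*p^2 - 5*p - 18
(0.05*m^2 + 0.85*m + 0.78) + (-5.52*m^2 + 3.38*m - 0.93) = -5.47*m^2 + 4.23*m - 0.15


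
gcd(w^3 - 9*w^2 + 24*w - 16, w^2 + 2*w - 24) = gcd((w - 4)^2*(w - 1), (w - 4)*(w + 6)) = w - 4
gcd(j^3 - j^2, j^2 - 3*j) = j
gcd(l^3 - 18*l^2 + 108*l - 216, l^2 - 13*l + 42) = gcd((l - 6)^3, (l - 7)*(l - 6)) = l - 6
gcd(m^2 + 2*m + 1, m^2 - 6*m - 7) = m + 1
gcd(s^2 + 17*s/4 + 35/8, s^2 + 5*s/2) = s + 5/2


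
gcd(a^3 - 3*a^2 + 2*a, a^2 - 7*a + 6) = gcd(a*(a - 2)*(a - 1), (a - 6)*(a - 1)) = a - 1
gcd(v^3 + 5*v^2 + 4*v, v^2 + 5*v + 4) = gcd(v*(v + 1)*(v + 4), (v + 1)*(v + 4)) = v^2 + 5*v + 4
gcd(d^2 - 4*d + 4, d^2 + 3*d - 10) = d - 2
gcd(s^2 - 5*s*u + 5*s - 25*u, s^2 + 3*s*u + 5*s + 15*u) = s + 5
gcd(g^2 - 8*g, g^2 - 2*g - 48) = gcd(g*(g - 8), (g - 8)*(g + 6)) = g - 8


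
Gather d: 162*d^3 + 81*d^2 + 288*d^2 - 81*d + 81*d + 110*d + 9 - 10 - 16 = 162*d^3 + 369*d^2 + 110*d - 17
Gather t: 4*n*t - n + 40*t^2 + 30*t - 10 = -n + 40*t^2 + t*(4*n + 30) - 10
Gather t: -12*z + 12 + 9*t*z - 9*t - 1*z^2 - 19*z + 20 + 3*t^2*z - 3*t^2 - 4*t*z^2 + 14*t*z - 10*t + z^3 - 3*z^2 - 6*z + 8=t^2*(3*z - 3) + t*(-4*z^2 + 23*z - 19) + z^3 - 4*z^2 - 37*z + 40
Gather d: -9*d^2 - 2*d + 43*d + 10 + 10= -9*d^2 + 41*d + 20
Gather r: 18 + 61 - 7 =72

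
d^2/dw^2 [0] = 0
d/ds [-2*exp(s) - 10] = -2*exp(s)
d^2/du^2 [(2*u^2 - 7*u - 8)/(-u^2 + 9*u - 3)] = 2*(-11*u^3 + 42*u^2 - 279*u + 795)/(u^6 - 27*u^5 + 252*u^4 - 891*u^3 + 756*u^2 - 243*u + 27)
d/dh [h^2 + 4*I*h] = 2*h + 4*I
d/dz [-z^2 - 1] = -2*z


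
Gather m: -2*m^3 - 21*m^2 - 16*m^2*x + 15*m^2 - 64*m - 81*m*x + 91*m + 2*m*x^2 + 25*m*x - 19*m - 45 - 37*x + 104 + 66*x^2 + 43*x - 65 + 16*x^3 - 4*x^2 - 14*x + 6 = -2*m^3 + m^2*(-16*x - 6) + m*(2*x^2 - 56*x + 8) + 16*x^3 + 62*x^2 - 8*x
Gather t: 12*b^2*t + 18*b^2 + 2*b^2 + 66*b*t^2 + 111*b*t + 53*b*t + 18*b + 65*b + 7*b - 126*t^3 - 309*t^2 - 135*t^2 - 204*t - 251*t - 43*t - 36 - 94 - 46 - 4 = 20*b^2 + 90*b - 126*t^3 + t^2*(66*b - 444) + t*(12*b^2 + 164*b - 498) - 180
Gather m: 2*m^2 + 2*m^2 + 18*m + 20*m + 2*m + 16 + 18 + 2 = 4*m^2 + 40*m + 36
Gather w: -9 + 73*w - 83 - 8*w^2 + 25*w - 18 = -8*w^2 + 98*w - 110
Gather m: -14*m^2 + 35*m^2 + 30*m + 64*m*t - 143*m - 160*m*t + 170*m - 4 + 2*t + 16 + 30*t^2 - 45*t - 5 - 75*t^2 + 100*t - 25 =21*m^2 + m*(57 - 96*t) - 45*t^2 + 57*t - 18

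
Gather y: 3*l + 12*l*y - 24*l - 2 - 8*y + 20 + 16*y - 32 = -21*l + y*(12*l + 8) - 14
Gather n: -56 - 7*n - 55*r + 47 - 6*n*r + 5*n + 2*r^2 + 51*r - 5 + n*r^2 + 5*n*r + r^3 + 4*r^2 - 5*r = n*(r^2 - r - 2) + r^3 + 6*r^2 - 9*r - 14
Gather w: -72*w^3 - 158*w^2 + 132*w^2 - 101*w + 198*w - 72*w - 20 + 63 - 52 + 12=-72*w^3 - 26*w^2 + 25*w + 3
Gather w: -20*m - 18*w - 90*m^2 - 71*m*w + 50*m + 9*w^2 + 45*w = -90*m^2 + 30*m + 9*w^2 + w*(27 - 71*m)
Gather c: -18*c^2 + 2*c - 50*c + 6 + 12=-18*c^2 - 48*c + 18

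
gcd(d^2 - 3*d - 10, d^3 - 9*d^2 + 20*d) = d - 5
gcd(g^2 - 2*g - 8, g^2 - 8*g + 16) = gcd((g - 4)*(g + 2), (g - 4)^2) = g - 4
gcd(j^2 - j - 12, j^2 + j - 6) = j + 3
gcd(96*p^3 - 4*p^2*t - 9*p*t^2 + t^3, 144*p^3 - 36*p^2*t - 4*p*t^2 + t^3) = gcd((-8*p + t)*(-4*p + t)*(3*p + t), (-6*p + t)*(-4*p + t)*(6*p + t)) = 4*p - t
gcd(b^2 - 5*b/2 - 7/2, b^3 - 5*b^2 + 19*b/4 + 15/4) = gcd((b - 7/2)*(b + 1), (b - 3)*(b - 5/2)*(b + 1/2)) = 1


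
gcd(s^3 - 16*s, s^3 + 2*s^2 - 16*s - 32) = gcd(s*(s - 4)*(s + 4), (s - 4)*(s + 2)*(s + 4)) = s^2 - 16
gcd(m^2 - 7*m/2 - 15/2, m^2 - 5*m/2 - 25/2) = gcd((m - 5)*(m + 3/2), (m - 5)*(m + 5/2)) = m - 5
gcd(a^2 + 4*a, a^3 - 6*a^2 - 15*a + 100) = a + 4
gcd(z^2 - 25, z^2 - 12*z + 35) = z - 5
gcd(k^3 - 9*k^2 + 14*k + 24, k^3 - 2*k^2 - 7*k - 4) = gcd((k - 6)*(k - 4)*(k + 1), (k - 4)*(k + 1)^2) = k^2 - 3*k - 4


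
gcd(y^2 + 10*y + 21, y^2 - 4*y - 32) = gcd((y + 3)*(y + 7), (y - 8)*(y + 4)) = 1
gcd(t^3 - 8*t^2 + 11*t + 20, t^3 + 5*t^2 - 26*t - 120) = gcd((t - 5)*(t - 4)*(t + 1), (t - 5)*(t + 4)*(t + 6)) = t - 5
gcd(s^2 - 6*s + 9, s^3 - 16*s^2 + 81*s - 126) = s - 3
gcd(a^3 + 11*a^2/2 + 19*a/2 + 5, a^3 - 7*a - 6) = a^2 + 3*a + 2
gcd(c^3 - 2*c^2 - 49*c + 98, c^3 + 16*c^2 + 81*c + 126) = c + 7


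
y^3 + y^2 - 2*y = y*(y - 1)*(y + 2)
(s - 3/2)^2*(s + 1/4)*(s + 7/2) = s^4 + 3*s^3/4 - 65*s^2/8 + 93*s/16 + 63/32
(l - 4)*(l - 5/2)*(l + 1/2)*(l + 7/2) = l^4 - 5*l^3/2 - 57*l^2/4 + 229*l/8 + 35/2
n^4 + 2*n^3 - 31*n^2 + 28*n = n*(n - 4)*(n - 1)*(n + 7)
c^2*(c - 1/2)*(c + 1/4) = c^4 - c^3/4 - c^2/8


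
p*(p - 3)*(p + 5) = p^3 + 2*p^2 - 15*p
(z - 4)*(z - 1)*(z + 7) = z^3 + 2*z^2 - 31*z + 28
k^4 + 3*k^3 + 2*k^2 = k^2*(k + 1)*(k + 2)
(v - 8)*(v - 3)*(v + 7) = v^3 - 4*v^2 - 53*v + 168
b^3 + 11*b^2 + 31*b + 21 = (b + 1)*(b + 3)*(b + 7)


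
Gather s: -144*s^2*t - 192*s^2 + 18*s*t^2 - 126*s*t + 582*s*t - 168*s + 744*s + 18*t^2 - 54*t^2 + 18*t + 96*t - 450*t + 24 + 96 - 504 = s^2*(-144*t - 192) + s*(18*t^2 + 456*t + 576) - 36*t^2 - 336*t - 384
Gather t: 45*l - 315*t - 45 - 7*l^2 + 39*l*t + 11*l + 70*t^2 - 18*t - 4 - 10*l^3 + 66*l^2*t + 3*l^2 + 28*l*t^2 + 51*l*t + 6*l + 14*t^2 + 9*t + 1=-10*l^3 - 4*l^2 + 62*l + t^2*(28*l + 84) + t*(66*l^2 + 90*l - 324) - 48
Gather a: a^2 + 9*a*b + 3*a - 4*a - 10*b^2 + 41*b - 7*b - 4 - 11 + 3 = a^2 + a*(9*b - 1) - 10*b^2 + 34*b - 12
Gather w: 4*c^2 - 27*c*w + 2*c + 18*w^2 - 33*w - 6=4*c^2 + 2*c + 18*w^2 + w*(-27*c - 33) - 6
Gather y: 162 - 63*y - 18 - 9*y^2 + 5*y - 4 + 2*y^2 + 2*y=-7*y^2 - 56*y + 140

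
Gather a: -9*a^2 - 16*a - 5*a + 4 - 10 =-9*a^2 - 21*a - 6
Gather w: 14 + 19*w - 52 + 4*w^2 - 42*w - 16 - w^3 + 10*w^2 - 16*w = -w^3 + 14*w^2 - 39*w - 54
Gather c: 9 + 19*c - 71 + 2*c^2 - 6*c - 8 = 2*c^2 + 13*c - 70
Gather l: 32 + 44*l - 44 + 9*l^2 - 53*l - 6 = 9*l^2 - 9*l - 18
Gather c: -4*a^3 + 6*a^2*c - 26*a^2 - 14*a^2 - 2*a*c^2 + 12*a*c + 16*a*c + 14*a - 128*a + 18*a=-4*a^3 - 40*a^2 - 2*a*c^2 - 96*a + c*(6*a^2 + 28*a)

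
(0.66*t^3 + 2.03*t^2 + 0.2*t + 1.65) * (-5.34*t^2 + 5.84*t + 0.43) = -3.5244*t^5 - 6.9858*t^4 + 11.071*t^3 - 6.7701*t^2 + 9.722*t + 0.7095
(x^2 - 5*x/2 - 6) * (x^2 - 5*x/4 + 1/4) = x^4 - 15*x^3/4 - 21*x^2/8 + 55*x/8 - 3/2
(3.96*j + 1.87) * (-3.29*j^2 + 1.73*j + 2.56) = -13.0284*j^3 + 0.698499999999999*j^2 + 13.3727*j + 4.7872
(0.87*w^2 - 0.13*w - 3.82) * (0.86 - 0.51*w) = -0.4437*w^3 + 0.8145*w^2 + 1.8364*w - 3.2852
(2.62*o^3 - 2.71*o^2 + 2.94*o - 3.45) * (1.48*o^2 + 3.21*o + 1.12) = 3.8776*o^5 + 4.3994*o^4 - 1.4135*o^3 + 1.2962*o^2 - 7.7817*o - 3.864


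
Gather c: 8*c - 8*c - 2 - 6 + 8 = 0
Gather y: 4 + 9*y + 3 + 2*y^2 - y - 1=2*y^2 + 8*y + 6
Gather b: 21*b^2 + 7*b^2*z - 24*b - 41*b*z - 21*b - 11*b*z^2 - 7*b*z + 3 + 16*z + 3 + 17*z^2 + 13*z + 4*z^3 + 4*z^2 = b^2*(7*z + 21) + b*(-11*z^2 - 48*z - 45) + 4*z^3 + 21*z^2 + 29*z + 6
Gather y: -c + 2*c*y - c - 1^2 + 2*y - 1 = -2*c + y*(2*c + 2) - 2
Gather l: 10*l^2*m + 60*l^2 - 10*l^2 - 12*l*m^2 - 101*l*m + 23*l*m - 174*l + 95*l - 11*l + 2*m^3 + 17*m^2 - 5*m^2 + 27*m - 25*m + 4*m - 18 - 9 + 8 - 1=l^2*(10*m + 50) + l*(-12*m^2 - 78*m - 90) + 2*m^3 + 12*m^2 + 6*m - 20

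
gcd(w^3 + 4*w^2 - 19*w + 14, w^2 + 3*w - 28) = w + 7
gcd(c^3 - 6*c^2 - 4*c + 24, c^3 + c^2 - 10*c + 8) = c - 2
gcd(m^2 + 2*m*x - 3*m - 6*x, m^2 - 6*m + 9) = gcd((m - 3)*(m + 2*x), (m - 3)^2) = m - 3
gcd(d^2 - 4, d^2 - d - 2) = d - 2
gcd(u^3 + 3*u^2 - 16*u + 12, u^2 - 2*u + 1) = u - 1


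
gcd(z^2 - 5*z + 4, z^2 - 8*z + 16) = z - 4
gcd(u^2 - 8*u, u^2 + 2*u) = u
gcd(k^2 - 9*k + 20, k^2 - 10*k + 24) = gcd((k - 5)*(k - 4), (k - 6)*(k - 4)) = k - 4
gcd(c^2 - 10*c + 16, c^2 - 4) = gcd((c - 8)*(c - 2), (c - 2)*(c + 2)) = c - 2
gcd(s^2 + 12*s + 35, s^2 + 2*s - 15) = s + 5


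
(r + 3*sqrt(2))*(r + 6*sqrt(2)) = r^2 + 9*sqrt(2)*r + 36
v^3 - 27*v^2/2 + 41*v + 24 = (v - 8)*(v - 6)*(v + 1/2)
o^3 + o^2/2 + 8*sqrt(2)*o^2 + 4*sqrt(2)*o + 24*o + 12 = (o + 1/2)*(o + 2*sqrt(2))*(o + 6*sqrt(2))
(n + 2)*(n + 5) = n^2 + 7*n + 10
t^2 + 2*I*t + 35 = (t - 5*I)*(t + 7*I)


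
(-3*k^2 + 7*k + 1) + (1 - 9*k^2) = -12*k^2 + 7*k + 2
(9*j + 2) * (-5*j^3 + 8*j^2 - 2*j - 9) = -45*j^4 + 62*j^3 - 2*j^2 - 85*j - 18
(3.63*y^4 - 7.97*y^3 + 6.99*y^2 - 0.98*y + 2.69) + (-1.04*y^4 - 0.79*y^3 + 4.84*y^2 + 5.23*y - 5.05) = 2.59*y^4 - 8.76*y^3 + 11.83*y^2 + 4.25*y - 2.36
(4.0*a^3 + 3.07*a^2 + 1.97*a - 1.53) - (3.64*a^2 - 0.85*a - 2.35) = 4.0*a^3 - 0.57*a^2 + 2.82*a + 0.82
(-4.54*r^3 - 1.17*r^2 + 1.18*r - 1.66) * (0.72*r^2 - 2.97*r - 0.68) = -3.2688*r^5 + 12.6414*r^4 + 7.4117*r^3 - 3.9042*r^2 + 4.1278*r + 1.1288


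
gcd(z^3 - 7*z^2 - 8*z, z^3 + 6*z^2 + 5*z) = z^2 + z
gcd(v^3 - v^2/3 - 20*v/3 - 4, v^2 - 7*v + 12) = v - 3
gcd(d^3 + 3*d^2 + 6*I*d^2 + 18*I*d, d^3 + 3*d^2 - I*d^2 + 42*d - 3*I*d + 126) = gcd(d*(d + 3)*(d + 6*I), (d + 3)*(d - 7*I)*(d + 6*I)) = d^2 + d*(3 + 6*I) + 18*I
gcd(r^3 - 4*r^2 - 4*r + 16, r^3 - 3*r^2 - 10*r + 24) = r^2 - 6*r + 8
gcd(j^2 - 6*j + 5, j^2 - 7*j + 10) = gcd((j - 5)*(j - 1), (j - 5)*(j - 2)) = j - 5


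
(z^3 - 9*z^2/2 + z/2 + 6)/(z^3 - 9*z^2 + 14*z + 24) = (z - 3/2)/(z - 6)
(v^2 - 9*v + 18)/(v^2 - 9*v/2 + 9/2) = 2*(v - 6)/(2*v - 3)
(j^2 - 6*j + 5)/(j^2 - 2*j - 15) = (j - 1)/(j + 3)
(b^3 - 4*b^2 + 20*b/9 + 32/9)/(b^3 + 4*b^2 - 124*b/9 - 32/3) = (b - 2)/(b + 6)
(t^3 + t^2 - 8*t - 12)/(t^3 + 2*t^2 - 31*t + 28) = (t^3 + t^2 - 8*t - 12)/(t^3 + 2*t^2 - 31*t + 28)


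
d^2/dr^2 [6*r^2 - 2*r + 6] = 12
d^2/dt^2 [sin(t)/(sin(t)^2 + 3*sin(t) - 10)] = (-sin(t)^5 + 3*sin(t)^4 - 58*sin(t)^3 - 30*sin(t)^2 - 40*sin(t) + 60)/((sin(t) - 2)^3*(sin(t) + 5)^3)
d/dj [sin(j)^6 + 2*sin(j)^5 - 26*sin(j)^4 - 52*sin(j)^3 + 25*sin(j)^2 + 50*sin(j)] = 2*(3*sin(j)^5 + 5*sin(j)^4 - 52*sin(j)^3 - 78*sin(j)^2 + 25*sin(j) + 25)*cos(j)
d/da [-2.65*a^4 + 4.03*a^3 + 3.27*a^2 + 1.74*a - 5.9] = -10.6*a^3 + 12.09*a^2 + 6.54*a + 1.74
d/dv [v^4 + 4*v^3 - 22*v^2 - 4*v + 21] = 4*v^3 + 12*v^2 - 44*v - 4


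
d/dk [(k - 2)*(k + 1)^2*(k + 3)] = 4*k^3 + 9*k^2 - 6*k - 11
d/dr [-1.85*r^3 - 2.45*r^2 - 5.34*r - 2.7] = -5.55*r^2 - 4.9*r - 5.34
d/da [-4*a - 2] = -4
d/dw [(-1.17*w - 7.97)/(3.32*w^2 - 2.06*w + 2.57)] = (3.8844*w^2 + 52.9208*w - 19.4251)/(11.0224*w^4 - 13.6784*w^3 + 21.3084*w^2 - 10.5884*w + 6.6049)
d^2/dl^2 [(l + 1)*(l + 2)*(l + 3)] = 6*l + 12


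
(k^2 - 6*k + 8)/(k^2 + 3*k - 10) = (k - 4)/(k + 5)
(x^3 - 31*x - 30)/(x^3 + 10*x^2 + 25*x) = (x^2 - 5*x - 6)/(x*(x + 5))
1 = 1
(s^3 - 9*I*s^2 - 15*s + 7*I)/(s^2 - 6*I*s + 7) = (s^2 - 2*I*s - 1)/(s + I)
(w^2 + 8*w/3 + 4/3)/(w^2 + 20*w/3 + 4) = (w + 2)/(w + 6)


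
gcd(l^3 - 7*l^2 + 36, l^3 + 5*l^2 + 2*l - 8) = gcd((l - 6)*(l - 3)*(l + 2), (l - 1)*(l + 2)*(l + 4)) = l + 2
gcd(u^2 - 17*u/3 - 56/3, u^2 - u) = 1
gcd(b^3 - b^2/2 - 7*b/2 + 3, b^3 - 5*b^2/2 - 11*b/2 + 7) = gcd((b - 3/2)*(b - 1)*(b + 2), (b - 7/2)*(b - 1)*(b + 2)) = b^2 + b - 2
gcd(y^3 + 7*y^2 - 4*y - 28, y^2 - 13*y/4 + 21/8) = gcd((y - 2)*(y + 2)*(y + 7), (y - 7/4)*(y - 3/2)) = 1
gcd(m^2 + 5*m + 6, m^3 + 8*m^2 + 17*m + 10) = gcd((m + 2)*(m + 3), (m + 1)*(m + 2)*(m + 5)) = m + 2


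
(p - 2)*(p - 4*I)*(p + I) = p^3 - 2*p^2 - 3*I*p^2 + 4*p + 6*I*p - 8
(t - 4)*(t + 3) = t^2 - t - 12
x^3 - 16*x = x*(x - 4)*(x + 4)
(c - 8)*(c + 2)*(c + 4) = c^3 - 2*c^2 - 40*c - 64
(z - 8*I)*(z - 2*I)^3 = z^4 - 14*I*z^3 - 60*z^2 + 104*I*z + 64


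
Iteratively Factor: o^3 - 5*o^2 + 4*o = (o)*(o^2 - 5*o + 4) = o*(o - 4)*(o - 1)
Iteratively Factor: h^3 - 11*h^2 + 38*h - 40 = (h - 2)*(h^2 - 9*h + 20) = (h - 4)*(h - 2)*(h - 5)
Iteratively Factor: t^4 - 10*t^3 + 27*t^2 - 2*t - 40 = (t - 4)*(t^3 - 6*t^2 + 3*t + 10) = (t - 4)*(t - 2)*(t^2 - 4*t - 5) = (t - 5)*(t - 4)*(t - 2)*(t + 1)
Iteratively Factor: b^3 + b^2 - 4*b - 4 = (b - 2)*(b^2 + 3*b + 2) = (b - 2)*(b + 1)*(b + 2)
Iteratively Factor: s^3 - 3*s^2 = (s)*(s^2 - 3*s) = s^2*(s - 3)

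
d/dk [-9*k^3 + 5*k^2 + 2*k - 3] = -27*k^2 + 10*k + 2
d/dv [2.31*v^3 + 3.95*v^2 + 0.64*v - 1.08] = 6.93*v^2 + 7.9*v + 0.64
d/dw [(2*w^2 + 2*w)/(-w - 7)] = 2*(-w^2 - 14*w - 7)/(w^2 + 14*w + 49)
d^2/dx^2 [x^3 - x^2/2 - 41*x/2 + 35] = 6*x - 1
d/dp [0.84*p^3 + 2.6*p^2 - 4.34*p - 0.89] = 2.52*p^2 + 5.2*p - 4.34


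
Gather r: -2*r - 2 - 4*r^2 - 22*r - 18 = -4*r^2 - 24*r - 20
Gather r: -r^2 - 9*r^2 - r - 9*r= -10*r^2 - 10*r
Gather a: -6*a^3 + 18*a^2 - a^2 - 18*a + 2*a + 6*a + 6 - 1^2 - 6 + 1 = -6*a^3 + 17*a^2 - 10*a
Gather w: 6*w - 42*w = -36*w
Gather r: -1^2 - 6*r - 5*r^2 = -5*r^2 - 6*r - 1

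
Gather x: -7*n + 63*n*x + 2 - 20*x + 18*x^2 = -7*n + 18*x^2 + x*(63*n - 20) + 2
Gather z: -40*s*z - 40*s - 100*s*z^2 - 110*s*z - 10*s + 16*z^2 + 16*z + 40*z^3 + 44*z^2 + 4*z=-50*s + 40*z^3 + z^2*(60 - 100*s) + z*(20 - 150*s)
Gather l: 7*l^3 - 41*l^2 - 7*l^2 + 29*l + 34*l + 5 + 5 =7*l^3 - 48*l^2 + 63*l + 10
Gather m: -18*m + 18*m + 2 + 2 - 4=0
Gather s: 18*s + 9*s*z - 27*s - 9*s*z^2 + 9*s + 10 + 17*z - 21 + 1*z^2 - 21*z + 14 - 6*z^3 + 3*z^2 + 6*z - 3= s*(-9*z^2 + 9*z) - 6*z^3 + 4*z^2 + 2*z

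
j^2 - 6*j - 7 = (j - 7)*(j + 1)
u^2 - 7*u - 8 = (u - 8)*(u + 1)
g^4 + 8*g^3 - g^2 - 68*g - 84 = (g - 3)*(g + 2)^2*(g + 7)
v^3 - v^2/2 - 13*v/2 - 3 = (v - 3)*(v + 1/2)*(v + 2)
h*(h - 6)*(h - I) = h^3 - 6*h^2 - I*h^2 + 6*I*h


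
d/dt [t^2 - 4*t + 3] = 2*t - 4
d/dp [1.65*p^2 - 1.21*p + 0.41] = 3.3*p - 1.21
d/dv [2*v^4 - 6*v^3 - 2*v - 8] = 8*v^3 - 18*v^2 - 2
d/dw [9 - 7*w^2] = -14*w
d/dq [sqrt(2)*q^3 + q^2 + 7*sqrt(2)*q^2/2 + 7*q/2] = 3*sqrt(2)*q^2 + 2*q + 7*sqrt(2)*q + 7/2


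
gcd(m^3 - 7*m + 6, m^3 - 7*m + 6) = m^3 - 7*m + 6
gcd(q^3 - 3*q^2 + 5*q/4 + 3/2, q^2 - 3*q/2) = q - 3/2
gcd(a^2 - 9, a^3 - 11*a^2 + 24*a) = a - 3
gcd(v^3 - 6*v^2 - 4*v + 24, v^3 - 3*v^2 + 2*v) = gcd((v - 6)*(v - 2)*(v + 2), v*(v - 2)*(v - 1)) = v - 2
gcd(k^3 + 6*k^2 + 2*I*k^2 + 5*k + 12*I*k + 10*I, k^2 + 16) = 1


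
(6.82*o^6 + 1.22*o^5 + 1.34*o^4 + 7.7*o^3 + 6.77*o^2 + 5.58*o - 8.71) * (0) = 0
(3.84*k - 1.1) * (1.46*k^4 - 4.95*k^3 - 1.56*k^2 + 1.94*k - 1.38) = 5.6064*k^5 - 20.614*k^4 - 0.5454*k^3 + 9.1656*k^2 - 7.4332*k + 1.518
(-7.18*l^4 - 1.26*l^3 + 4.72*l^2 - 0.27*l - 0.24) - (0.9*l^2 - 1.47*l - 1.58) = -7.18*l^4 - 1.26*l^3 + 3.82*l^2 + 1.2*l + 1.34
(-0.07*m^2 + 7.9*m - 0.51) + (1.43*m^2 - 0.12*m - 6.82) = 1.36*m^2 + 7.78*m - 7.33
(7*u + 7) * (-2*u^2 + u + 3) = -14*u^3 - 7*u^2 + 28*u + 21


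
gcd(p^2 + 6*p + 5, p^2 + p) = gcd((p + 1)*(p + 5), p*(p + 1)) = p + 1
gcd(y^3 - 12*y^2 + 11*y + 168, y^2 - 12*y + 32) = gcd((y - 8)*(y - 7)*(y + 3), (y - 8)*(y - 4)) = y - 8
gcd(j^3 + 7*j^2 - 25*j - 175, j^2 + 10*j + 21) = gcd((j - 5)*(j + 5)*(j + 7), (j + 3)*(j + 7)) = j + 7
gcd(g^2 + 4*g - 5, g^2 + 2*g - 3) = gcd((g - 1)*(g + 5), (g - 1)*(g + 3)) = g - 1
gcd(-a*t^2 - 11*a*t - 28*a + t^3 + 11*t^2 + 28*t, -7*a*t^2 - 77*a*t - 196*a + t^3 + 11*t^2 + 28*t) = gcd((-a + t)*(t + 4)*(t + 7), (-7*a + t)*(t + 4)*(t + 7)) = t^2 + 11*t + 28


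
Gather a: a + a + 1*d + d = 2*a + 2*d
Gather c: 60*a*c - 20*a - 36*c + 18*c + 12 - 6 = -20*a + c*(60*a - 18) + 6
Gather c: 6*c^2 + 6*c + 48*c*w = 6*c^2 + c*(48*w + 6)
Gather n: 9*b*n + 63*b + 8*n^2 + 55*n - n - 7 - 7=63*b + 8*n^2 + n*(9*b + 54) - 14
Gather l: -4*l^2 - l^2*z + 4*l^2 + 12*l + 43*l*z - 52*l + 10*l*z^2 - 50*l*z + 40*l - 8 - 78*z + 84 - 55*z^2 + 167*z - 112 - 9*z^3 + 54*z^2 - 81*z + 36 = -l^2*z + l*(10*z^2 - 7*z) - 9*z^3 - z^2 + 8*z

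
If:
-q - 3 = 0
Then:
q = -3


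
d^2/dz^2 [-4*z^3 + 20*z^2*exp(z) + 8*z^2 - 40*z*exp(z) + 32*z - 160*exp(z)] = 20*z^2*exp(z) + 40*z*exp(z) - 24*z - 200*exp(z) + 16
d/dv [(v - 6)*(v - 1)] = 2*v - 7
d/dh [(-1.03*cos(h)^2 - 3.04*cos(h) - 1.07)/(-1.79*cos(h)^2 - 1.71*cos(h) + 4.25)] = (3.6803*cos(h)^2 + 12.5856*cos(h) + 14.7497)*sin(h)/(3.2041*cos(h)^4 + 6.1218*cos(h)^3 - 12.2909*cos(h)^2 - 14.535*cos(h) + 18.0625)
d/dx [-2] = 0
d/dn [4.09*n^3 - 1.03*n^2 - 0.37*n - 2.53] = 12.27*n^2 - 2.06*n - 0.37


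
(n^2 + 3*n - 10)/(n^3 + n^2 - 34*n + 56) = (n + 5)/(n^2 + 3*n - 28)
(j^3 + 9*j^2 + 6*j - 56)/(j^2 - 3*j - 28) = (j^2 + 5*j - 14)/(j - 7)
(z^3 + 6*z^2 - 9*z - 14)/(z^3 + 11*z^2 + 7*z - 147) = (z^2 - z - 2)/(z^2 + 4*z - 21)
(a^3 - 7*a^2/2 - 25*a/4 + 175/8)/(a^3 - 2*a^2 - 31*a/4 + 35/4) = (a - 5/2)/(a - 1)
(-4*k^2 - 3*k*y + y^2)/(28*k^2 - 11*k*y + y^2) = (k + y)/(-7*k + y)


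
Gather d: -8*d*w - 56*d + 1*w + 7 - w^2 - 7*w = d*(-8*w - 56) - w^2 - 6*w + 7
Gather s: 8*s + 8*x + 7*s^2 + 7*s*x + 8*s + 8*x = 7*s^2 + s*(7*x + 16) + 16*x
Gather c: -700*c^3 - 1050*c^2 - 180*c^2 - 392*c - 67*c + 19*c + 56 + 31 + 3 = -700*c^3 - 1230*c^2 - 440*c + 90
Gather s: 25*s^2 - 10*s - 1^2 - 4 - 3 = 25*s^2 - 10*s - 8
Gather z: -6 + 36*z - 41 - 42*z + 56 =9 - 6*z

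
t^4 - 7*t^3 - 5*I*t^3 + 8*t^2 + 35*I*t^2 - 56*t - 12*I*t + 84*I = (t - 7)*(t - 6*I)*(t - I)*(t + 2*I)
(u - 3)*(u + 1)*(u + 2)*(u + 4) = u^4 + 4*u^3 - 7*u^2 - 34*u - 24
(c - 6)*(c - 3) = c^2 - 9*c + 18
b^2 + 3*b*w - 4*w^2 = (b - w)*(b + 4*w)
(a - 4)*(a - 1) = a^2 - 5*a + 4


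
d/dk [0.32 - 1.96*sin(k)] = -1.96*cos(k)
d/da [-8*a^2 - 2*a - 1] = -16*a - 2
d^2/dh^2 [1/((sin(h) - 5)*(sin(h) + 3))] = (-4*sin(h)^4 + 6*sin(h)^3 - 58*sin(h)^2 + 18*sin(h) + 38)/((sin(h) - 5)^3*(sin(h) + 3)^3)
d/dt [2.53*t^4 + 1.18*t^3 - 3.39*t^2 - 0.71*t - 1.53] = 10.12*t^3 + 3.54*t^2 - 6.78*t - 0.71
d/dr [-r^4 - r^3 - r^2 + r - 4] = -4*r^3 - 3*r^2 - 2*r + 1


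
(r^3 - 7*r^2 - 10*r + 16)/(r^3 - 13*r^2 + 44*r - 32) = (r + 2)/(r - 4)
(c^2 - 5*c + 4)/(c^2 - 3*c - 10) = (-c^2 + 5*c - 4)/(-c^2 + 3*c + 10)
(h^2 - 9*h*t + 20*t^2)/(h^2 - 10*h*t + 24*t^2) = (-h + 5*t)/(-h + 6*t)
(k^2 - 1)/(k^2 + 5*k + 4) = (k - 1)/(k + 4)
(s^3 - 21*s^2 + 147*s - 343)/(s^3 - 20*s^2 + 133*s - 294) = (s - 7)/(s - 6)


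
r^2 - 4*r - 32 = (r - 8)*(r + 4)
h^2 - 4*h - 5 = (h - 5)*(h + 1)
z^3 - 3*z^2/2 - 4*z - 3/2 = (z - 3)*(z + 1/2)*(z + 1)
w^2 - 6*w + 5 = (w - 5)*(w - 1)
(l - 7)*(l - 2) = l^2 - 9*l + 14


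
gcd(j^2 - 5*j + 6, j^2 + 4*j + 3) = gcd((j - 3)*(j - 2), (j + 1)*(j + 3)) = 1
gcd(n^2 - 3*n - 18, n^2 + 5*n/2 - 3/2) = n + 3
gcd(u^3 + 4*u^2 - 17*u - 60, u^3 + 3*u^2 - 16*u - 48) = u^2 - u - 12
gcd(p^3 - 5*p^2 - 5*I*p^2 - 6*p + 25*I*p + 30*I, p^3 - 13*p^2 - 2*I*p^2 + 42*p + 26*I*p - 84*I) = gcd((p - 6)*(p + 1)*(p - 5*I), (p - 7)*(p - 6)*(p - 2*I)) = p - 6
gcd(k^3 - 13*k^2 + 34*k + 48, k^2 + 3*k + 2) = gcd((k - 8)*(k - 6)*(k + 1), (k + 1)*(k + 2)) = k + 1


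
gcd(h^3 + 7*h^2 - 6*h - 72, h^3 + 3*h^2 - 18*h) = h^2 + 3*h - 18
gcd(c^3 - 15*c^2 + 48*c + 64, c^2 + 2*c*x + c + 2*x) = c + 1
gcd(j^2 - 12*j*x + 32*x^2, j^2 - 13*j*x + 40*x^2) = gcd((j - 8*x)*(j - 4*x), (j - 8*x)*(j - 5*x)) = -j + 8*x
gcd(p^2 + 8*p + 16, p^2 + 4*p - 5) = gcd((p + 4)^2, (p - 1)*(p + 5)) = 1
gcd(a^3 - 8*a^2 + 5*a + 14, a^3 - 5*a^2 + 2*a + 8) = a^2 - a - 2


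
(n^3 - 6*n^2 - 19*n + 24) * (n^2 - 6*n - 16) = n^5 - 12*n^4 + n^3 + 234*n^2 + 160*n - 384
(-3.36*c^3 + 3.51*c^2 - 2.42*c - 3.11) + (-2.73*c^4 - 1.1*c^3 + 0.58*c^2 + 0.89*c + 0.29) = -2.73*c^4 - 4.46*c^3 + 4.09*c^2 - 1.53*c - 2.82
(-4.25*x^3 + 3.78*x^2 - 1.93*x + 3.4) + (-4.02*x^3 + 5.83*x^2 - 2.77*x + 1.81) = -8.27*x^3 + 9.61*x^2 - 4.7*x + 5.21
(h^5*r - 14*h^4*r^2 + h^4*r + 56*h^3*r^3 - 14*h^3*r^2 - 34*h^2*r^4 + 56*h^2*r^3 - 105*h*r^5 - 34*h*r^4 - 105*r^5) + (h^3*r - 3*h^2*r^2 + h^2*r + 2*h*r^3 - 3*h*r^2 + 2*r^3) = h^5*r - 14*h^4*r^2 + h^4*r + 56*h^3*r^3 - 14*h^3*r^2 + h^3*r - 34*h^2*r^4 + 56*h^2*r^3 - 3*h^2*r^2 + h^2*r - 105*h*r^5 - 34*h*r^4 + 2*h*r^3 - 3*h*r^2 - 105*r^5 + 2*r^3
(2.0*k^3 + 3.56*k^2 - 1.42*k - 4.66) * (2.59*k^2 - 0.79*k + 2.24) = 5.18*k^5 + 7.6404*k^4 - 2.0102*k^3 - 2.9732*k^2 + 0.5006*k - 10.4384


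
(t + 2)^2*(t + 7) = t^3 + 11*t^2 + 32*t + 28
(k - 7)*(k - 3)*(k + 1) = k^3 - 9*k^2 + 11*k + 21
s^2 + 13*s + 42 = (s + 6)*(s + 7)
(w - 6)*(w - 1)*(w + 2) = w^3 - 5*w^2 - 8*w + 12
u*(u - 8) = u^2 - 8*u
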